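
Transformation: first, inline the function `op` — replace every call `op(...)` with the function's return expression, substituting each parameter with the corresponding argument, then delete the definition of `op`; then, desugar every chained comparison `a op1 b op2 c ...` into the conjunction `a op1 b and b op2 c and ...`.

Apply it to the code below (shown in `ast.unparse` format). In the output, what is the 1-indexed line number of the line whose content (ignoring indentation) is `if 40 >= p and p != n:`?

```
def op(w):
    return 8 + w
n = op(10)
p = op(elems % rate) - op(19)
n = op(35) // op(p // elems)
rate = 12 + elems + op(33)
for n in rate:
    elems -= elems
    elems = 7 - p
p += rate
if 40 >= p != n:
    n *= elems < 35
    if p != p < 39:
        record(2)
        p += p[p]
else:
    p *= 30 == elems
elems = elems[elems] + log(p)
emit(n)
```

Transformed code:
n = 8 + 10
p = 8 + elems % rate - (8 + 19)
n = (8 + 35) // (8 + p // elems)
rate = 12 + elems + (8 + 33)
for n in rate:
    elems -= elems
    elems = 7 - p
p += rate
if 40 >= p and p != n:
    n *= elems < 35
    if p != p and p < 39:
        record(2)
        p += p[p]
else:
    p *= 30 == elems
elems = elems[elems] + log(p)
emit(n)

9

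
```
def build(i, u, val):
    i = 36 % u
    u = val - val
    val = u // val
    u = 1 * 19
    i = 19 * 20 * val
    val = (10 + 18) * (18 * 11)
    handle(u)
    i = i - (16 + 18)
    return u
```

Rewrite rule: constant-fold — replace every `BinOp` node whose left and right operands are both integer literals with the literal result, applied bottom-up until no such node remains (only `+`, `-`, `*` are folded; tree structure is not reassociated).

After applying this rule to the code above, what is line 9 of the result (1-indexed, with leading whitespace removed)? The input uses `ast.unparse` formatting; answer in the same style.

Transformed code:
def build(i, u, val):
    i = 36 % u
    u = val - val
    val = u // val
    u = 19
    i = 380 * val
    val = 5544
    handle(u)
    i = i - 34
    return u

i = i - 34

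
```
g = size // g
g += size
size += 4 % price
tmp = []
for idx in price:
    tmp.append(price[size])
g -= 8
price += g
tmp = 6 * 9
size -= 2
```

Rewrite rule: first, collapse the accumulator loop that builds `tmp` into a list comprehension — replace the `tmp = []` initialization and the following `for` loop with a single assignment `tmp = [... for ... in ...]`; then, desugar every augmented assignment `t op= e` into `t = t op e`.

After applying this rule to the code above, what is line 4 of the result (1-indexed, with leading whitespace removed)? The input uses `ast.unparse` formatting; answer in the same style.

Transformed code:
g = size // g
g = g + size
size = size + 4 % price
tmp = [price[size] for idx in price]
g = g - 8
price = price + g
tmp = 6 * 9
size = size - 2

tmp = [price[size] for idx in price]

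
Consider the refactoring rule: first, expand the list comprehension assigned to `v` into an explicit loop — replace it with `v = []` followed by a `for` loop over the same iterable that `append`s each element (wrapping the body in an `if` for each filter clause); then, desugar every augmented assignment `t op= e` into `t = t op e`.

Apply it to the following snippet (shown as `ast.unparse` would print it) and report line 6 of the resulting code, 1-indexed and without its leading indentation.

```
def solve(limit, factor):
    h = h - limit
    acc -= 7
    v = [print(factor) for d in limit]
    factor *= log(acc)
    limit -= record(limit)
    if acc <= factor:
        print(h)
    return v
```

v.append(print(factor))

Transformed code:
def solve(limit, factor):
    h = h - limit
    acc = acc - 7
    v = []
    for d in limit:
        v.append(print(factor))
    factor = factor * log(acc)
    limit = limit - record(limit)
    if acc <= factor:
        print(h)
    return v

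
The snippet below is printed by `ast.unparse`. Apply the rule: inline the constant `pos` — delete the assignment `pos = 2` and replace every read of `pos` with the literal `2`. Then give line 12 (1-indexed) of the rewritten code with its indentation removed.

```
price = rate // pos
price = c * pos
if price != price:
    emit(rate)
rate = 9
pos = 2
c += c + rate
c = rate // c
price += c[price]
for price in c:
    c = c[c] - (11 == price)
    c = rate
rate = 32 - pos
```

Transformed code:
price = rate // 2
price = c * 2
if price != price:
    emit(rate)
rate = 9
c += c + rate
c = rate // c
price += c[price]
for price in c:
    c = c[c] - (11 == price)
    c = rate
rate = 32 - 2

rate = 32 - 2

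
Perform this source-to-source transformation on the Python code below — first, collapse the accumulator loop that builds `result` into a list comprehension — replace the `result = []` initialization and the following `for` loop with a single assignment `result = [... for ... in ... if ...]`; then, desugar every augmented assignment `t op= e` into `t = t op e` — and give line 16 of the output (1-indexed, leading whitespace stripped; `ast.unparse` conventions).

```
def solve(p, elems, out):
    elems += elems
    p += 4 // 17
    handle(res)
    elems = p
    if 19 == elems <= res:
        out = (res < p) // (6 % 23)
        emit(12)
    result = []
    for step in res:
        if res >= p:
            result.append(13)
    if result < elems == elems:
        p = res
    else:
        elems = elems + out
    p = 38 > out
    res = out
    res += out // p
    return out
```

Transformed code:
def solve(p, elems, out):
    elems = elems + elems
    p = p + 4 // 17
    handle(res)
    elems = p
    if 19 == elems <= res:
        out = (res < p) // (6 % 23)
        emit(12)
    result = [13 for step in res if res >= p]
    if result < elems == elems:
        p = res
    else:
        elems = elems + out
    p = 38 > out
    res = out
    res = res + out // p
    return out

res = res + out // p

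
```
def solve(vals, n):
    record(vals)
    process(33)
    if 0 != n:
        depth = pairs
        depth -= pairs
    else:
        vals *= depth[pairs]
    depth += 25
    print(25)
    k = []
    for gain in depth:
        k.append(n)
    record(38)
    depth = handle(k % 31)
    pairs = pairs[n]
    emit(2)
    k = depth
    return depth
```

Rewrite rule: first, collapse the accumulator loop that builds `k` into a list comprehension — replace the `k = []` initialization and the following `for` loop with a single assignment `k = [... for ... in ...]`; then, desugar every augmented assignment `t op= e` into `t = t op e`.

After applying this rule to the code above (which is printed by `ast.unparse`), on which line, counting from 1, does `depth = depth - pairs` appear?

6

Transformed code:
def solve(vals, n):
    record(vals)
    process(33)
    if 0 != n:
        depth = pairs
        depth = depth - pairs
    else:
        vals = vals * depth[pairs]
    depth = depth + 25
    print(25)
    k = [n for gain in depth]
    record(38)
    depth = handle(k % 31)
    pairs = pairs[n]
    emit(2)
    k = depth
    return depth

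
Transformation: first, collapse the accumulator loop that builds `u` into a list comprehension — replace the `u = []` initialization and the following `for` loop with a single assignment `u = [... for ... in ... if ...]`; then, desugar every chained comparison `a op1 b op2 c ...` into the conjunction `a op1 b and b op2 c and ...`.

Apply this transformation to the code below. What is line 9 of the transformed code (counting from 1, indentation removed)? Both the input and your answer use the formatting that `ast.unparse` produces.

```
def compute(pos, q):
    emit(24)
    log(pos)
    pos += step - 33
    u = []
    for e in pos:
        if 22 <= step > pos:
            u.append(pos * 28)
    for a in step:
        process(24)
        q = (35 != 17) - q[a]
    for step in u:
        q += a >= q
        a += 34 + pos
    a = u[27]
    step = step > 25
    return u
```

for step in u:

Transformed code:
def compute(pos, q):
    emit(24)
    log(pos)
    pos += step - 33
    u = [pos * 28 for e in pos if 22 <= step and step > pos]
    for a in step:
        process(24)
        q = (35 != 17) - q[a]
    for step in u:
        q += a >= q
        a += 34 + pos
    a = u[27]
    step = step > 25
    return u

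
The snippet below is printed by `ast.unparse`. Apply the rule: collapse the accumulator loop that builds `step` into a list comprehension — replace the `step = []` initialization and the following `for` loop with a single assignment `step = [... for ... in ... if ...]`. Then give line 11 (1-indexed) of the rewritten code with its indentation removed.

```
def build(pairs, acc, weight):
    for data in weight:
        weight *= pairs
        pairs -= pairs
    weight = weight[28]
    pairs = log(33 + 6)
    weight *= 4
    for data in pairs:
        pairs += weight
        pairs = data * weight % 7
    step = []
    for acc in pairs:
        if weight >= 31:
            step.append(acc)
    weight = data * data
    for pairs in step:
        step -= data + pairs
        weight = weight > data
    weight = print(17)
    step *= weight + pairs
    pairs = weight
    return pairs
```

Transformed code:
def build(pairs, acc, weight):
    for data in weight:
        weight *= pairs
        pairs -= pairs
    weight = weight[28]
    pairs = log(33 + 6)
    weight *= 4
    for data in pairs:
        pairs += weight
        pairs = data * weight % 7
    step = [acc for acc in pairs if weight >= 31]
    weight = data * data
    for pairs in step:
        step -= data + pairs
        weight = weight > data
    weight = print(17)
    step *= weight + pairs
    pairs = weight
    return pairs

step = [acc for acc in pairs if weight >= 31]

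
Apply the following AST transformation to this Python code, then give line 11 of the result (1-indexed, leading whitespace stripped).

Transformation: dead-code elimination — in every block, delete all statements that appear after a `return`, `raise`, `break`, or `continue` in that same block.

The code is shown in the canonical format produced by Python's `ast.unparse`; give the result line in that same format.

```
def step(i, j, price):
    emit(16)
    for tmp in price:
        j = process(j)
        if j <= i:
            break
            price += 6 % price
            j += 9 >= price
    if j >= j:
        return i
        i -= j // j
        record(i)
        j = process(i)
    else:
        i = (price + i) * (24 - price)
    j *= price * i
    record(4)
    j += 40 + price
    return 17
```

j *= price * i

Transformed code:
def step(i, j, price):
    emit(16)
    for tmp in price:
        j = process(j)
        if j <= i:
            break
    if j >= j:
        return i
    else:
        i = (price + i) * (24 - price)
    j *= price * i
    record(4)
    j += 40 + price
    return 17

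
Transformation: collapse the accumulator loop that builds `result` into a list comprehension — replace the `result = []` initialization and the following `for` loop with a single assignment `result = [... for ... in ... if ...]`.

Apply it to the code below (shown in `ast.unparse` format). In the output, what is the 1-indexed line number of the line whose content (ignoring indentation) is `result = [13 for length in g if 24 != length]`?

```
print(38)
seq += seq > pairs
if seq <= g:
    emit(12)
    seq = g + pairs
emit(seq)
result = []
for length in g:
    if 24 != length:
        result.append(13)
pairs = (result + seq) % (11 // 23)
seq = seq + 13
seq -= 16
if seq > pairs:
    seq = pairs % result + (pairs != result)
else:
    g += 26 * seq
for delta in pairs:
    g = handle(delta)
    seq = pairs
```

7

Transformed code:
print(38)
seq += seq > pairs
if seq <= g:
    emit(12)
    seq = g + pairs
emit(seq)
result = [13 for length in g if 24 != length]
pairs = (result + seq) % (11 // 23)
seq = seq + 13
seq -= 16
if seq > pairs:
    seq = pairs % result + (pairs != result)
else:
    g += 26 * seq
for delta in pairs:
    g = handle(delta)
    seq = pairs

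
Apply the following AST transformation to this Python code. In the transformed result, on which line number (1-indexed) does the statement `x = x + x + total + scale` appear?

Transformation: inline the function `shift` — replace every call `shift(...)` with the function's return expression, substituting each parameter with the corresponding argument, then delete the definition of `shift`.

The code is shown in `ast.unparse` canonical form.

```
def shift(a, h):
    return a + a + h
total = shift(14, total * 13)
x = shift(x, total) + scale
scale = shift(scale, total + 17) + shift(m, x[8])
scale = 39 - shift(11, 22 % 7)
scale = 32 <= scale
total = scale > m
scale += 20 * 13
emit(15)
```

Transformed code:
total = 14 + 14 + total * 13
x = x + x + total + scale
scale = scale + scale + (total + 17) + (m + m + x[8])
scale = 39 - (11 + 11 + 22 % 7)
scale = 32 <= scale
total = scale > m
scale += 20 * 13
emit(15)

2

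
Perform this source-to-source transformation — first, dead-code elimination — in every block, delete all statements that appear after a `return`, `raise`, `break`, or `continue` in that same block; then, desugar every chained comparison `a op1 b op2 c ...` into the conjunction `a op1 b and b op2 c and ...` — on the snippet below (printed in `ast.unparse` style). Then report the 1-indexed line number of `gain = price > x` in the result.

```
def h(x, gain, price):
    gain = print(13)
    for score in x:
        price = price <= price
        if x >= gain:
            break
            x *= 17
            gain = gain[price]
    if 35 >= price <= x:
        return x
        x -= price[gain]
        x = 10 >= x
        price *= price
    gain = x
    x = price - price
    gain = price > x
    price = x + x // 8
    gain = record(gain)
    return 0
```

Transformed code:
def h(x, gain, price):
    gain = print(13)
    for score in x:
        price = price <= price
        if x >= gain:
            break
    if 35 >= price and price <= x:
        return x
    gain = x
    x = price - price
    gain = price > x
    price = x + x // 8
    gain = record(gain)
    return 0

11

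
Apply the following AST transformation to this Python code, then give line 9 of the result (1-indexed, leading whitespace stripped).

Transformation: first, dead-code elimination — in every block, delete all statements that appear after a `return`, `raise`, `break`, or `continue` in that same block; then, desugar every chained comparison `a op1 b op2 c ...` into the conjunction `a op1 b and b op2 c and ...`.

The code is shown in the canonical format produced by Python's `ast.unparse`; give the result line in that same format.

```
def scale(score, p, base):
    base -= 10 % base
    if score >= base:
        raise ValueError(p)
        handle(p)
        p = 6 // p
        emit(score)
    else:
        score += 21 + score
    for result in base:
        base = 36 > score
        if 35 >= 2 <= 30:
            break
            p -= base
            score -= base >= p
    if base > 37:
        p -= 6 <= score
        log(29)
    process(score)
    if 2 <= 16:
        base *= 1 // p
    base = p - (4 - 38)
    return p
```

Transformed code:
def scale(score, p, base):
    base -= 10 % base
    if score >= base:
        raise ValueError(p)
    else:
        score += 21 + score
    for result in base:
        base = 36 > score
        if 35 >= 2 and 2 <= 30:
            break
    if base > 37:
        p -= 6 <= score
        log(29)
    process(score)
    if 2 <= 16:
        base *= 1 // p
    base = p - (4 - 38)
    return p

if 35 >= 2 and 2 <= 30:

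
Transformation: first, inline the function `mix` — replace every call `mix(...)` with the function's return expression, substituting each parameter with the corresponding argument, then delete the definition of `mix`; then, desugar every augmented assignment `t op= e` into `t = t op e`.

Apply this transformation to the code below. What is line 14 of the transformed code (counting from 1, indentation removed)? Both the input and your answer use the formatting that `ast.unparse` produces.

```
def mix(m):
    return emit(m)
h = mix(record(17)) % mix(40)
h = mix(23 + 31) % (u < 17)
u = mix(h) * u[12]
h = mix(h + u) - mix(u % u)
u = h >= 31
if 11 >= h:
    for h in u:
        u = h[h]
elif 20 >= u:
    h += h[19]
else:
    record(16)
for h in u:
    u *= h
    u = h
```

Transformed code:
h = emit(record(17)) % emit(40)
h = emit(23 + 31) % (u < 17)
u = emit(h) * u[12]
h = emit(h + u) - emit(u % u)
u = h >= 31
if 11 >= h:
    for h in u:
        u = h[h]
elif 20 >= u:
    h = h + h[19]
else:
    record(16)
for h in u:
    u = u * h
    u = h

u = u * h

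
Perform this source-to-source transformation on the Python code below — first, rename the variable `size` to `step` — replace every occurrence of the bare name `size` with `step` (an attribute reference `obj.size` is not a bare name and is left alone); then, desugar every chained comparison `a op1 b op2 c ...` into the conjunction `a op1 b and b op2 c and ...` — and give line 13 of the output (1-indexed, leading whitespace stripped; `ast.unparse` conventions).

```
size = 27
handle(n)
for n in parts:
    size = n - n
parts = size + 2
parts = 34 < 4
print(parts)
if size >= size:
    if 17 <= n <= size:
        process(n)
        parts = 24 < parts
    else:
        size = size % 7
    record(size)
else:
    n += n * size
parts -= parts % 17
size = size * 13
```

step = step % 7

Transformed code:
step = 27
handle(n)
for n in parts:
    step = n - n
parts = step + 2
parts = 34 < 4
print(parts)
if step >= step:
    if 17 <= n and n <= step:
        process(n)
        parts = 24 < parts
    else:
        step = step % 7
    record(step)
else:
    n += n * step
parts -= parts % 17
step = step * 13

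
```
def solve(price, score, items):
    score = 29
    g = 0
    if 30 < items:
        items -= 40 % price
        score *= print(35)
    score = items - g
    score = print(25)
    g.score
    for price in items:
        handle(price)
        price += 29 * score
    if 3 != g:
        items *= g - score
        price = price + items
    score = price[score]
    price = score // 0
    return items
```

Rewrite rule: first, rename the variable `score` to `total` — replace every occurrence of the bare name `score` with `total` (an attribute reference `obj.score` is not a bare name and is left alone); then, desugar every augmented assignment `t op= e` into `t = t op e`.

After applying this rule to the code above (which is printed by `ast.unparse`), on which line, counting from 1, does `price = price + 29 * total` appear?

12

Transformed code:
def solve(price, total, items):
    total = 29
    g = 0
    if 30 < items:
        items = items - 40 % price
        total = total * print(35)
    total = items - g
    total = print(25)
    g.score
    for price in items:
        handle(price)
        price = price + 29 * total
    if 3 != g:
        items = items * (g - total)
        price = price + items
    total = price[total]
    price = total // 0
    return items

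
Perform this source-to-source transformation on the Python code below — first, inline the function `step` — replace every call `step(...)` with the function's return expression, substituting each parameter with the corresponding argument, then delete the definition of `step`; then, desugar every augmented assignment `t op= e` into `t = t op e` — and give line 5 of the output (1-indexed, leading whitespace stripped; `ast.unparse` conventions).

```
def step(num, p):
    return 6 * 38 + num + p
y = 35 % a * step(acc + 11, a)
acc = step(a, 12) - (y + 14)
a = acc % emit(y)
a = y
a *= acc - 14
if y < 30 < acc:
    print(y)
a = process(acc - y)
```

Transformed code:
y = 35 % a * (6 * 38 + (acc + 11) + a)
acc = 6 * 38 + a + 12 - (y + 14)
a = acc % emit(y)
a = y
a = a * (acc - 14)
if y < 30 < acc:
    print(y)
a = process(acc - y)

a = a * (acc - 14)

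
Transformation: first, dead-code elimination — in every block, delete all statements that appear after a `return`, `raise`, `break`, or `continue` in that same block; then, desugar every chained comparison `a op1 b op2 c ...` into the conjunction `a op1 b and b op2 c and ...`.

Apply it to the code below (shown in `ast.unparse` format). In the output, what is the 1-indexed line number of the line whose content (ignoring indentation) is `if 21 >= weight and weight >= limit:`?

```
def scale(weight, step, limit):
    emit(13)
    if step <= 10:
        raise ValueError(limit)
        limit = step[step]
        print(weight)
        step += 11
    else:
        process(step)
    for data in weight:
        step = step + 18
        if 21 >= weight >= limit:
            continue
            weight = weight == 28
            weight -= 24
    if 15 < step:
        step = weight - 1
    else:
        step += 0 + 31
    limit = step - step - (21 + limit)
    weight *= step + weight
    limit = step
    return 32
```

Transformed code:
def scale(weight, step, limit):
    emit(13)
    if step <= 10:
        raise ValueError(limit)
    else:
        process(step)
    for data in weight:
        step = step + 18
        if 21 >= weight and weight >= limit:
            continue
    if 15 < step:
        step = weight - 1
    else:
        step += 0 + 31
    limit = step - step - (21 + limit)
    weight *= step + weight
    limit = step
    return 32

9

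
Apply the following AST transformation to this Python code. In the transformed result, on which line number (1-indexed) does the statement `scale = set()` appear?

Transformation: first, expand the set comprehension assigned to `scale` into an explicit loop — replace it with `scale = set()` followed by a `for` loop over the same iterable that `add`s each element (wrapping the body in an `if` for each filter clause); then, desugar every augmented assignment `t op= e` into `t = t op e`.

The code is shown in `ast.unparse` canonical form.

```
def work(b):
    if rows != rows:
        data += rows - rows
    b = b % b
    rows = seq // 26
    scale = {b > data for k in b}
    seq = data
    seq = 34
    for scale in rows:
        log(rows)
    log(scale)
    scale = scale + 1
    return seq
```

6

Transformed code:
def work(b):
    if rows != rows:
        data = data + (rows - rows)
    b = b % b
    rows = seq // 26
    scale = set()
    for k in b:
        scale.add(b > data)
    seq = data
    seq = 34
    for scale in rows:
        log(rows)
    log(scale)
    scale = scale + 1
    return seq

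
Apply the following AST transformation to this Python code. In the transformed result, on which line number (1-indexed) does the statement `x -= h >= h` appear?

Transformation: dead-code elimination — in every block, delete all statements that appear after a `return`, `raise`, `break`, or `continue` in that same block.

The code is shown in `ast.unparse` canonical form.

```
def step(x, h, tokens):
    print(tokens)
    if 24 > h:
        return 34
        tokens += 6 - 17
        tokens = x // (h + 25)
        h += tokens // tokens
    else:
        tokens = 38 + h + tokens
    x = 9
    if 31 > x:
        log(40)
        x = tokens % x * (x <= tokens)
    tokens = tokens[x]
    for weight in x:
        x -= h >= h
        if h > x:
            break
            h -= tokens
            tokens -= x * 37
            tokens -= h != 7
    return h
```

Transformed code:
def step(x, h, tokens):
    print(tokens)
    if 24 > h:
        return 34
    else:
        tokens = 38 + h + tokens
    x = 9
    if 31 > x:
        log(40)
        x = tokens % x * (x <= tokens)
    tokens = tokens[x]
    for weight in x:
        x -= h >= h
        if h > x:
            break
    return h

13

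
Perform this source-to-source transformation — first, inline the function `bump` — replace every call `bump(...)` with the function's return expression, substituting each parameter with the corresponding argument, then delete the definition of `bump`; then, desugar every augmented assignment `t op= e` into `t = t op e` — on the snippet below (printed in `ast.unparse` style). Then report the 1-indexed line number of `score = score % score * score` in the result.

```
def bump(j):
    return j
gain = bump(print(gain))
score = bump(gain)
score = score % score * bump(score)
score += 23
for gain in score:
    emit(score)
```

Transformed code:
gain = print(gain)
score = gain
score = score % score * score
score = score + 23
for gain in score:
    emit(score)

3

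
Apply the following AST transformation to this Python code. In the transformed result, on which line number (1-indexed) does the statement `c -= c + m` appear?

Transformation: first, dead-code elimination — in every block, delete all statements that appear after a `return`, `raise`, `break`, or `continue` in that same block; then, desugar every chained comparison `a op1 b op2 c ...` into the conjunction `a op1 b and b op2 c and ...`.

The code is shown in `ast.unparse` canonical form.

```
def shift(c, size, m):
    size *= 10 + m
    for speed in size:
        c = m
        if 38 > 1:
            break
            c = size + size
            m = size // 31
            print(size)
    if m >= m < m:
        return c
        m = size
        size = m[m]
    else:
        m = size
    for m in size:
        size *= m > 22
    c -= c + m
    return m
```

13

Transformed code:
def shift(c, size, m):
    size *= 10 + m
    for speed in size:
        c = m
        if 38 > 1:
            break
    if m >= m and m < m:
        return c
    else:
        m = size
    for m in size:
        size *= m > 22
    c -= c + m
    return m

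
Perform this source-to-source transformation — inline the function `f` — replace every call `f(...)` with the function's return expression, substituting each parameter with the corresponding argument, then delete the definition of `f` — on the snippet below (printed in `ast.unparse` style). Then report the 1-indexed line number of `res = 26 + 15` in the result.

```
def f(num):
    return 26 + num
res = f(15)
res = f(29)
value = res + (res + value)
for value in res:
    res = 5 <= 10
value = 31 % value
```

1

Transformed code:
res = 26 + 15
res = 26 + 29
value = res + (res + value)
for value in res:
    res = 5 <= 10
value = 31 % value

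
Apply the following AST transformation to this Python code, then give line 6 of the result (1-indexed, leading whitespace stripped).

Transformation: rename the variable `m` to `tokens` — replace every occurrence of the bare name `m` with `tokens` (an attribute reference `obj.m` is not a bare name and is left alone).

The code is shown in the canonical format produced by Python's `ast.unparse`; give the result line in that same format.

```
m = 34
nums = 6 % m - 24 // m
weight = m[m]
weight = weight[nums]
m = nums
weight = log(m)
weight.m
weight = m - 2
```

weight = log(tokens)

Transformed code:
tokens = 34
nums = 6 % tokens - 24 // tokens
weight = tokens[tokens]
weight = weight[nums]
tokens = nums
weight = log(tokens)
weight.m
weight = tokens - 2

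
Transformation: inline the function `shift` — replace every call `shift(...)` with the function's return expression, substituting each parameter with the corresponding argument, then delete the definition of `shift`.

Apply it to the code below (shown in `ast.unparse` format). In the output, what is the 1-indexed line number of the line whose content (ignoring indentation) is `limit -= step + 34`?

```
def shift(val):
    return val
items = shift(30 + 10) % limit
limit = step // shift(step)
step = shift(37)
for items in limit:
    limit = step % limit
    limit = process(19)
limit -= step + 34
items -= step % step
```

7

Transformed code:
items = (30 + 10) % limit
limit = step // step
step = 37
for items in limit:
    limit = step % limit
    limit = process(19)
limit -= step + 34
items -= step % step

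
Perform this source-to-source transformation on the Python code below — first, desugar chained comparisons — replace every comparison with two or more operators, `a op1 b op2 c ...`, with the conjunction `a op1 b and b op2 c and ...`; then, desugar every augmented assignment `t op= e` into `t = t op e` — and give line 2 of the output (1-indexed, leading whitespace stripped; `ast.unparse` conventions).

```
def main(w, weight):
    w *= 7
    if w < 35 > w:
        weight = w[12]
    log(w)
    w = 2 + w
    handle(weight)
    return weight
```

Transformed code:
def main(w, weight):
    w = w * 7
    if w < 35 and 35 > w:
        weight = w[12]
    log(w)
    w = 2 + w
    handle(weight)
    return weight

w = w * 7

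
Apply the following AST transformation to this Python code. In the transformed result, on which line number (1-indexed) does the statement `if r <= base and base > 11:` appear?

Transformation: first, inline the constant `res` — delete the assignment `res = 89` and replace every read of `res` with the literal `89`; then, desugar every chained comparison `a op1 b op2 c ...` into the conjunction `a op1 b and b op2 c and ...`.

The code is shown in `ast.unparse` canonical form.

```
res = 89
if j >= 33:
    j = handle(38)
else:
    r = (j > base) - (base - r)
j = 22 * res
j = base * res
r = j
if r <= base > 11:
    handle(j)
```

Transformed code:
if j >= 33:
    j = handle(38)
else:
    r = (j > base) - (base - r)
j = 22 * 89
j = base * 89
r = j
if r <= base and base > 11:
    handle(j)

8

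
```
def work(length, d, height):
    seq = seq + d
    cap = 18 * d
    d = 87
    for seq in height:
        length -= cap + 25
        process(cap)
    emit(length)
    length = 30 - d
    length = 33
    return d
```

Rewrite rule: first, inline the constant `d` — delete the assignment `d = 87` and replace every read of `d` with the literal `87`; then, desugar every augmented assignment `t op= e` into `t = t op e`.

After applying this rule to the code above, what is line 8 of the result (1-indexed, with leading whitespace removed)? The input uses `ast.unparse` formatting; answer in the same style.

length = 30 - 87

Transformed code:
def work(length, d, height):
    seq = seq + 87
    cap = 18 * 87
    for seq in height:
        length = length - (cap + 25)
        process(cap)
    emit(length)
    length = 30 - 87
    length = 33
    return 87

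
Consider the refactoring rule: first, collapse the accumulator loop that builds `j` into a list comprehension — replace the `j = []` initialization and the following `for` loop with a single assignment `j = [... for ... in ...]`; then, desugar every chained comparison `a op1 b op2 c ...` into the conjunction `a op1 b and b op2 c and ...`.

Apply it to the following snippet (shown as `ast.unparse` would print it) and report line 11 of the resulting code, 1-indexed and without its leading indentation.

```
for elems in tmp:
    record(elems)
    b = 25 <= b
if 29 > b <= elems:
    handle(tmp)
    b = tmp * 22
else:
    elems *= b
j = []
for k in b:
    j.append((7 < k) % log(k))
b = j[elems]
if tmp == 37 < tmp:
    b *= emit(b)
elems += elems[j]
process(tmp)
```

if tmp == 37 and 37 < tmp:

Transformed code:
for elems in tmp:
    record(elems)
    b = 25 <= b
if 29 > b and b <= elems:
    handle(tmp)
    b = tmp * 22
else:
    elems *= b
j = [(7 < k) % log(k) for k in b]
b = j[elems]
if tmp == 37 and 37 < tmp:
    b *= emit(b)
elems += elems[j]
process(tmp)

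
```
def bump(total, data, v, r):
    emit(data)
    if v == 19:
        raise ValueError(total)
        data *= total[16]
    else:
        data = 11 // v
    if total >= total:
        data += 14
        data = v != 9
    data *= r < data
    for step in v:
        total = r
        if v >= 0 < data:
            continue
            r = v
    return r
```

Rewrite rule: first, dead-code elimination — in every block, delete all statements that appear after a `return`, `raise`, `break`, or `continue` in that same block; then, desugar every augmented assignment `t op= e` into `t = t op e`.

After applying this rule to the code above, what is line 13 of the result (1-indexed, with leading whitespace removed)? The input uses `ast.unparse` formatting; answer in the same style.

Transformed code:
def bump(total, data, v, r):
    emit(data)
    if v == 19:
        raise ValueError(total)
    else:
        data = 11 // v
    if total >= total:
        data = data + 14
        data = v != 9
    data = data * (r < data)
    for step in v:
        total = r
        if v >= 0 < data:
            continue
    return r

if v >= 0 < data:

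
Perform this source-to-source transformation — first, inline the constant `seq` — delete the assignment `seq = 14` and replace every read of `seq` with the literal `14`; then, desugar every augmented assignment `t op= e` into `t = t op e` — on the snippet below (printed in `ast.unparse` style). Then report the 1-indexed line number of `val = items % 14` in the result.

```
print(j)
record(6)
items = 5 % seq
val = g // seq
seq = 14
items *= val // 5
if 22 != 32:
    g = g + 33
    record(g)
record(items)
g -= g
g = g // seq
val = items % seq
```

Transformed code:
print(j)
record(6)
items = 5 % 14
val = g // 14
items = items * (val // 5)
if 22 != 32:
    g = g + 33
    record(g)
record(items)
g = g - g
g = g // 14
val = items % 14

12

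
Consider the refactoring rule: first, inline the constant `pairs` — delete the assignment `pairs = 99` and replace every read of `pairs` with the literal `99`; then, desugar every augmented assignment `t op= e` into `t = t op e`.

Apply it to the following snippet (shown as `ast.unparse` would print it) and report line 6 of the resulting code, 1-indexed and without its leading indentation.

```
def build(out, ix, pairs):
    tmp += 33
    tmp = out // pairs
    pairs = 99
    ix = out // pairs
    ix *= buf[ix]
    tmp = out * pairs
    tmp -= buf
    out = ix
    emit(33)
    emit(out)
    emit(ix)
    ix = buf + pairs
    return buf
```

Transformed code:
def build(out, ix, pairs):
    tmp = tmp + 33
    tmp = out // 99
    ix = out // 99
    ix = ix * buf[ix]
    tmp = out * 99
    tmp = tmp - buf
    out = ix
    emit(33)
    emit(out)
    emit(ix)
    ix = buf + 99
    return buf

tmp = out * 99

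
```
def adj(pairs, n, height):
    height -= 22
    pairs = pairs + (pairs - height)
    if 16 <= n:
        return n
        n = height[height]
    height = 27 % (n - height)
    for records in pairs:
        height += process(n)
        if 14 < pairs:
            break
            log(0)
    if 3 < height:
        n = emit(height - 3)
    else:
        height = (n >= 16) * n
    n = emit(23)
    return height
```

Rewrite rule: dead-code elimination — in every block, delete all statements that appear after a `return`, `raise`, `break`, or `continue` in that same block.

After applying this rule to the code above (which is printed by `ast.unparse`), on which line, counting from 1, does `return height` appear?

Transformed code:
def adj(pairs, n, height):
    height -= 22
    pairs = pairs + (pairs - height)
    if 16 <= n:
        return n
    height = 27 % (n - height)
    for records in pairs:
        height += process(n)
        if 14 < pairs:
            break
    if 3 < height:
        n = emit(height - 3)
    else:
        height = (n >= 16) * n
    n = emit(23)
    return height

16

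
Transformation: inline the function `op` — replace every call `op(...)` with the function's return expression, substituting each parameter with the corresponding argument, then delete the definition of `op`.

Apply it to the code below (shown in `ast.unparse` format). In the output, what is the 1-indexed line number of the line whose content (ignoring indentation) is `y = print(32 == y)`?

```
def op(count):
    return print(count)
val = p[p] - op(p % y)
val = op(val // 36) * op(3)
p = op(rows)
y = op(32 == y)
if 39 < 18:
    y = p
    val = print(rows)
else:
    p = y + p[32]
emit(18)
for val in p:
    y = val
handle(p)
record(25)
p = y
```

Transformed code:
val = p[p] - print(p % y)
val = print(val // 36) * print(3)
p = print(rows)
y = print(32 == y)
if 39 < 18:
    y = p
    val = print(rows)
else:
    p = y + p[32]
emit(18)
for val in p:
    y = val
handle(p)
record(25)
p = y

4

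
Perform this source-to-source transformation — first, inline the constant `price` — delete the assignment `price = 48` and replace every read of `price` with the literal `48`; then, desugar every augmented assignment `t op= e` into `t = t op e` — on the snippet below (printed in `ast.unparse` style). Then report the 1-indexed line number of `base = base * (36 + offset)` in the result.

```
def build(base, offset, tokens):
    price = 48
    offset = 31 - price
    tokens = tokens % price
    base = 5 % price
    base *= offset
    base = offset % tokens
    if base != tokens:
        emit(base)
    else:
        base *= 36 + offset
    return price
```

10

Transformed code:
def build(base, offset, tokens):
    offset = 31 - 48
    tokens = tokens % 48
    base = 5 % 48
    base = base * offset
    base = offset % tokens
    if base != tokens:
        emit(base)
    else:
        base = base * (36 + offset)
    return 48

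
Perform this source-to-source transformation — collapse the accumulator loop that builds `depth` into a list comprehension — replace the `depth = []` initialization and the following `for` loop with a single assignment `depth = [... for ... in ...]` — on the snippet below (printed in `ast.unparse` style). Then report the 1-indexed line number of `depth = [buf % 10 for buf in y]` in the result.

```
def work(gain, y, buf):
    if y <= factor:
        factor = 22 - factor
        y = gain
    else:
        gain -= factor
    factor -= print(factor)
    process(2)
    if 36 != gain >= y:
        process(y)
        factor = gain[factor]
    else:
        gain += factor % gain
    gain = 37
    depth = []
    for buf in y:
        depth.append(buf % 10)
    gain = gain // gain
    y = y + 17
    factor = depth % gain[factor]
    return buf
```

Transformed code:
def work(gain, y, buf):
    if y <= factor:
        factor = 22 - factor
        y = gain
    else:
        gain -= factor
    factor -= print(factor)
    process(2)
    if 36 != gain >= y:
        process(y)
        factor = gain[factor]
    else:
        gain += factor % gain
    gain = 37
    depth = [buf % 10 for buf in y]
    gain = gain // gain
    y = y + 17
    factor = depth % gain[factor]
    return buf

15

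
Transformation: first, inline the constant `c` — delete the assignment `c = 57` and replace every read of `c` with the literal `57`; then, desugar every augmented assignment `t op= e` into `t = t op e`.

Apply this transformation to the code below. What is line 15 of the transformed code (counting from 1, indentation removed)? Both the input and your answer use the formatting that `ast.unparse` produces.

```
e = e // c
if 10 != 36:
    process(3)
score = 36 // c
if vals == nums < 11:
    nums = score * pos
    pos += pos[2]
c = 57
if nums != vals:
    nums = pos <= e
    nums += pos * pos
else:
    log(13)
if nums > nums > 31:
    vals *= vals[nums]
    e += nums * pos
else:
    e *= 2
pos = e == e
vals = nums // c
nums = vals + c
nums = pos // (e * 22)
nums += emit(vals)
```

Transformed code:
e = e // 57
if 10 != 36:
    process(3)
score = 36 // 57
if vals == nums < 11:
    nums = score * pos
    pos = pos + pos[2]
if nums != vals:
    nums = pos <= e
    nums = nums + pos * pos
else:
    log(13)
if nums > nums > 31:
    vals = vals * vals[nums]
    e = e + nums * pos
else:
    e = e * 2
pos = e == e
vals = nums // 57
nums = vals + 57
nums = pos // (e * 22)
nums = nums + emit(vals)

e = e + nums * pos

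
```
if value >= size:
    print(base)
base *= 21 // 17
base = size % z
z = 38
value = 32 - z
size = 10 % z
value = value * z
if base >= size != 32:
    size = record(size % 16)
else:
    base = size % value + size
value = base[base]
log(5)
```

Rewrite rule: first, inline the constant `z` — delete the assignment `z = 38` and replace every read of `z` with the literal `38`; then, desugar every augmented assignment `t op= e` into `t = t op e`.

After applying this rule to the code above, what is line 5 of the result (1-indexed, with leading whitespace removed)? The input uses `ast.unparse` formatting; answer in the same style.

Transformed code:
if value >= size:
    print(base)
base = base * (21 // 17)
base = size % 38
value = 32 - 38
size = 10 % 38
value = value * 38
if base >= size != 32:
    size = record(size % 16)
else:
    base = size % value + size
value = base[base]
log(5)

value = 32 - 38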